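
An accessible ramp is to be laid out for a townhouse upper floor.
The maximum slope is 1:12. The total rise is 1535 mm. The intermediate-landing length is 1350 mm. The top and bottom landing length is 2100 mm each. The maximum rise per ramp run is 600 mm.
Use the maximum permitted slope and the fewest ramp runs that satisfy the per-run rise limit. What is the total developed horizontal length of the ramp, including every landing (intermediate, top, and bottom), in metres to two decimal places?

25.32 m

At most 600 each: 1535/600 = 2.56, giving 3 ramp runs. That means 2 intermediate landings.
Horizontal run for 1535 mm of rise at 1:12 is 1535 × 12 = 18420 mm.
2 intermediate landings contribute 2 × 1350 = 2700 mm.
Top and bottom landings: 2 × 2100 = 4200 mm.
Total = 18420 + 2700 + 4200 = 25320 mm.
= 25.32 m.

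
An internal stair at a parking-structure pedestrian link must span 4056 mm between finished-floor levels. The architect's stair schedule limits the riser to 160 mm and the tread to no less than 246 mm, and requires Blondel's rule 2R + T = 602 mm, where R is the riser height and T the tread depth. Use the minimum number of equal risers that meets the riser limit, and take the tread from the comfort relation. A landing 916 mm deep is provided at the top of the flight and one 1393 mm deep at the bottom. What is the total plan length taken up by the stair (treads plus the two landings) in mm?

9559 mm

⌈4056/160⌉ = 26 risers.
Riser R = 4056 / 26 = 156 mm, within the 160 mm limit.
T = 602 − 2·156 = 290 mm, which satisfies the 246 mm minimum.
Treads = 26 − 1 = 25; going = 25 × 290 = 7250 mm.
Enclosure = 7250 + 916 + 1393 = 9559 mm.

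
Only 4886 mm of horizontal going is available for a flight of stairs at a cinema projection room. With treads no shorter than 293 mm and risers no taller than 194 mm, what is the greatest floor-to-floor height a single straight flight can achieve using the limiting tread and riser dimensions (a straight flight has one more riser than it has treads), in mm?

3298 mm

Treads that fit: ⌊4886 / 293⌋ = 16.
Risers = treads + 1 = 17.
Maximum height = 17 × 194 = 3298 mm.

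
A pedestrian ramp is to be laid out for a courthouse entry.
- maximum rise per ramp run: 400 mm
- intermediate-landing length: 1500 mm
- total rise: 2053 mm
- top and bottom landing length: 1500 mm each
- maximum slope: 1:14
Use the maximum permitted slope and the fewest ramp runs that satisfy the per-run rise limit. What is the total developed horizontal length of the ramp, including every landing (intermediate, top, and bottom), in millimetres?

39242 mm

⌈2053/400⌉ = 6 ramp runs. That means 5 intermediate landings.
Ramp run (horizontal) at 1:14: 2053 × 14 = 28742 mm.
Intermediate landings: 5 × 1500 = 7500 mm.
Top and bottom landings: 2 × 1500 = 3000 mm.
Total = 28742 + 7500 + 3000 = 39242 mm.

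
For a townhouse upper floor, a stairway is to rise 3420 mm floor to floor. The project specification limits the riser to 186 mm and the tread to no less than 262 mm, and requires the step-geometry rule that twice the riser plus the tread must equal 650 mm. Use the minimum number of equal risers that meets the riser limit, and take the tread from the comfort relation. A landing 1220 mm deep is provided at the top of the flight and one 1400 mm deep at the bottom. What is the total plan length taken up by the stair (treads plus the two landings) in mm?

At most 186 each: 3420/186 = 18.39, giving 19 risers.
Riser R = 3420 / 19 = 180 mm, within the 186 mm limit.
Tread T = 650 − 2 × 180 = 290 mm (≥ 262 mm).
Going = (19 − 1) × 290 = 5220 mm.
Add landings: 5220 + 1220 + 1400 = 7840 mm.

7840 mm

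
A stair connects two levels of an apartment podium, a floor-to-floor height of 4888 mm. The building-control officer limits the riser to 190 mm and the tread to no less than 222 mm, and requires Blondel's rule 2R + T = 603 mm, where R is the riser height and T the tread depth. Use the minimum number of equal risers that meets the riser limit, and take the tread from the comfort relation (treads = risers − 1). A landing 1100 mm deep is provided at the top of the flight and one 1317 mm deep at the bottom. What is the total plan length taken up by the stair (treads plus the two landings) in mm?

8092 mm

4888 / 190 = 25.726 → round up to 26 risers.
Riser R = 4888 / 26 = 188 mm, within the 190 mm limit.
Tread T = 603 − 2 × 188 = 227 mm (≥ 222 mm).
Going = (26 − 1) × 227 = 5675 mm.
Add landings: 5675 + 1100 + 1317 = 8092 mm.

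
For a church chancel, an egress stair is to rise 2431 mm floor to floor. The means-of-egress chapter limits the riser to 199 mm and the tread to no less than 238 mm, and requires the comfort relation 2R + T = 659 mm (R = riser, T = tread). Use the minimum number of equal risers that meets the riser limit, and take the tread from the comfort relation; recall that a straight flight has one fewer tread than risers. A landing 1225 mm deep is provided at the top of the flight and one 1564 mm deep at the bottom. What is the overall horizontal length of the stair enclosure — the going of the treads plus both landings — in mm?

At most 199 each: 2431/199 = 12.22, giving 13 risers.
Each riser is 2431/13 = 187 mm (≤ 199 mm).
From 2R + T = 659: T = 659 − 374 = 285 mm.
Going = (13 − 1) × 285 = 3420 mm.
Add landings: 3420 + 1225 + 1564 = 6209 mm.

6209 mm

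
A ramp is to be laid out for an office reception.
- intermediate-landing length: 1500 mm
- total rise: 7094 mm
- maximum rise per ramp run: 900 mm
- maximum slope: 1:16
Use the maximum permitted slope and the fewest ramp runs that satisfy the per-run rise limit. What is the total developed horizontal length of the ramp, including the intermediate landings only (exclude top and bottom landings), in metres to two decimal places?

⌈7094/900⌉ = 8 ramp runs. That means 7 intermediate landings.
Horizontal run for 7094 mm of rise at 1:16 is 7094 × 16 = 113504 mm.
Intermediate landings: 7 × 1500 = 10500 mm.
Developed length = 113504 + 10500 = 124004 mm.
= 124.00 m.

124.00 m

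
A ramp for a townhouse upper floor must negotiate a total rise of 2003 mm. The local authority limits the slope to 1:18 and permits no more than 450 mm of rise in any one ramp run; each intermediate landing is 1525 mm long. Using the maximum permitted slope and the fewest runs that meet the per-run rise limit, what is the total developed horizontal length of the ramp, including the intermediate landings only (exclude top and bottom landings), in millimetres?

42154 mm

2003 / 450 = 4.451 → round up to 5 ramp runs. That means 4 intermediate landings.
Horizontal run for 2003 mm of rise at 1:18 is 2003 × 18 = 36054 mm.
Intermediate landings: 4 × 1525 = 6100 mm.
Total developed length = 36054 + 6100 = 42154 mm.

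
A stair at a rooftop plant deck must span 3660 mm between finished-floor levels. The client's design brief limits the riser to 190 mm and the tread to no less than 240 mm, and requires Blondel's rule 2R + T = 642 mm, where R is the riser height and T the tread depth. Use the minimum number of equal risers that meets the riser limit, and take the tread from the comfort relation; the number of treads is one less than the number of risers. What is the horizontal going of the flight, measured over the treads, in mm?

At most 190 each: 3660/190 = 19.26, giving 20 risers.
R = 3660 ÷ 20 = 183 mm.
From 2R + T = 642: T = 642 − 366 = 276 mm.
Going = (20 − 1) × 276 = 5244 mm.

5244 mm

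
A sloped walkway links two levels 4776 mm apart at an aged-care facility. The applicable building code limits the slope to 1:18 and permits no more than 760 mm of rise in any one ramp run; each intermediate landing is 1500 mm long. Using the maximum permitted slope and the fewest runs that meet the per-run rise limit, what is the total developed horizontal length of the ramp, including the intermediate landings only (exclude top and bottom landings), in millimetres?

4776 / 760 = 6.284 → round up to 7 ramp runs. That means 6 intermediate landings.
Ramp run (horizontal) at 1:18: 4776 × 18 = 85968 mm.
Intermediate landings: 6 × 1500 = 9000 mm.
Developed length = 85968 + 9000 = 94968 mm.

94968 mm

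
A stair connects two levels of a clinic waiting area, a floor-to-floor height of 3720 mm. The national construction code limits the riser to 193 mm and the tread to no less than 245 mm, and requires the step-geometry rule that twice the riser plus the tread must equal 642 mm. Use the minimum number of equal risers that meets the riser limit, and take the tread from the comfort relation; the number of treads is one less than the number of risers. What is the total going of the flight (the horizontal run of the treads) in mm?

5130 mm

3720 / 193 = 19.27, so 20 risers are needed.
Each riser is 3720/20 = 186 mm (≤ 193 mm).
From 2R + T = 642: T = 642 − 372 = 270 mm.
Going = (20 − 1) × 270 = 5130 mm.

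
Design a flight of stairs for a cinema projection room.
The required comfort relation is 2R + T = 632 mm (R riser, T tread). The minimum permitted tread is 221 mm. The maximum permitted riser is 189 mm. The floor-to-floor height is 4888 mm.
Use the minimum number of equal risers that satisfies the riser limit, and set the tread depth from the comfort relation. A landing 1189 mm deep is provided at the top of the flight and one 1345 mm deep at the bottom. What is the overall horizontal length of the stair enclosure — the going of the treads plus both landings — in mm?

8934 mm

⌈4888/189⌉ = 26 risers.
R = 4888 ÷ 26 = 188 mm.
From 2R + T = 632: T = 632 − 376 = 256 mm.
26 risers give 25 treads; going = 25 × 256 = 6400 mm.
Enclosure = 6400 + 1189 + 1345 = 8934 mm.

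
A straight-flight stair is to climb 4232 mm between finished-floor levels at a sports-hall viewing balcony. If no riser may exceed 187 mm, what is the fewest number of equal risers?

At most 187 each: 4232/187 = 22.63, giving 23 risers.

23 risers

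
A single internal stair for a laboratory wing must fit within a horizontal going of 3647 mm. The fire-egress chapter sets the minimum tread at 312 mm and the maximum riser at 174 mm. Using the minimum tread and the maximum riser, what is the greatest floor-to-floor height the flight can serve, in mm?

Treads that fit: ⌊3647 / 312⌋ = 11.
Risers = treads + 1 = 12.
Maximum height = 12 × 174 = 2088 mm.

2088 mm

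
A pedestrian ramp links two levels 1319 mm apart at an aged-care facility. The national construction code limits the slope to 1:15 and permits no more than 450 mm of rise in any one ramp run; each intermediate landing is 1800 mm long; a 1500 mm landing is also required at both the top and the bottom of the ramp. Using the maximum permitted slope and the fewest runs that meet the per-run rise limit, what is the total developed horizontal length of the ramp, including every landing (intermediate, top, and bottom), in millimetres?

1319 / 450 = 2.93, so 3 ramp runs are needed. That means 2 intermediate landings.
Ramp run (horizontal) at 1:15: 1319 × 15 = 19785 mm.
2 intermediate landings contribute 2 × 1800 = 3600 mm.
Top and bottom landings: 2 × 1500 = 3000 mm.
Total = 19785 + 3600 + 3000 = 26385 mm.

26385 mm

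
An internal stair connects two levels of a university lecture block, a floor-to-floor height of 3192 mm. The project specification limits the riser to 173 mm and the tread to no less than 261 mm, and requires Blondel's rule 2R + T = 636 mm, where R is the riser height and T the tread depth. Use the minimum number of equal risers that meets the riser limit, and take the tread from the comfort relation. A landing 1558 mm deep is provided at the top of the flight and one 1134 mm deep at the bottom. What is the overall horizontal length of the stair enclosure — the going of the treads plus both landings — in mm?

At most 173 each: 3192/173 = 18.45, giving 19 risers.
R = 3192 ÷ 19 = 168 mm.
Tread T = 636 − 2 × 168 = 300 mm (≥ 261 mm).
Going = (19 − 1) × 300 = 5400 mm.
Add landings: 5400 + 1558 + 1134 = 8092 mm.

8092 mm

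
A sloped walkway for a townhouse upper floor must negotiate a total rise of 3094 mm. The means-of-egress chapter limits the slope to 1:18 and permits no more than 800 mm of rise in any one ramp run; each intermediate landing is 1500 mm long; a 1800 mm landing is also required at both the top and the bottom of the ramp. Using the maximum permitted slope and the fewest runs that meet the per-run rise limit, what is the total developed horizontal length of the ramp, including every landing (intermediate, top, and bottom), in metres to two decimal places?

At most 800 each: 3094/800 = 3.87, giving 4 ramp runs. That means 3 intermediate landings.
Ramp run (horizontal) at 1:18: 3094 × 18 = 55692 mm.
3 intermediate landings contribute 3 × 1500 = 4500 mm.
Top and bottom landings: 2 × 1800 = 3600 mm.
Total = 55692 + 4500 + 3600 = 63792 mm.
= 63.79 m.

63.79 m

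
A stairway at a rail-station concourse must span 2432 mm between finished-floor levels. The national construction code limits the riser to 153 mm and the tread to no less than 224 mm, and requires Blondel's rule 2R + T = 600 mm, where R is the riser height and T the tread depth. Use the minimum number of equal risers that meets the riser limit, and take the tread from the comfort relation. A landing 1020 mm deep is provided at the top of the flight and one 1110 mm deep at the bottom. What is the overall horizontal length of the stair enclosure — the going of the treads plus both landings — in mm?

2432 / 153 = 15.895 → round up to 16 risers.
R = 2432 ÷ 16 = 152 mm.
T = 600 − 2·152 = 296 mm, which satisfies the 224 mm minimum.
Going = (16 − 1) × 296 = 4440 mm.
Add landings: 4440 + 1020 + 1110 = 6570 mm.

6570 mm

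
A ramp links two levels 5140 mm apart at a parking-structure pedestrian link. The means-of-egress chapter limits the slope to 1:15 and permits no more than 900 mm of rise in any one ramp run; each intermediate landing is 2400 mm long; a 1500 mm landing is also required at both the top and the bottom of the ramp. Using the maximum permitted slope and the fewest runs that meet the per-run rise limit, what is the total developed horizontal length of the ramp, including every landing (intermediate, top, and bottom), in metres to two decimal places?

At most 900 each: 5140/900 = 5.71, giving 6 ramp runs. That means 5 intermediate landings.
Horizontal run for 5140 mm of rise at 1:15 is 5140 × 15 = 77100 mm.
5 intermediate landings contribute 5 × 2400 = 12000 mm.
Top and bottom landings: 2 × 1500 = 3000 mm.
Total = 77100 + 12000 + 3000 = 92100 mm.
= 92.10 m.

92.10 m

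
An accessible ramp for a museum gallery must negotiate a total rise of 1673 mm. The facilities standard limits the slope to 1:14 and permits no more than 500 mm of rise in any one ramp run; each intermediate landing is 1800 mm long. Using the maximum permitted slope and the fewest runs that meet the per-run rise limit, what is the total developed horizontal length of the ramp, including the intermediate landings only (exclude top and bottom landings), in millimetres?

At most 500 each: 1673/500 = 3.35, giving 4 ramp runs. That means 3 intermediate landings.
Horizontal run for 1673 mm of rise at 1:14 is 1673 × 14 = 23422 mm.
Intermediate landings: 3 × 1800 = 5400 mm.
Developed length = 23422 + 5400 = 28822 mm.

28822 mm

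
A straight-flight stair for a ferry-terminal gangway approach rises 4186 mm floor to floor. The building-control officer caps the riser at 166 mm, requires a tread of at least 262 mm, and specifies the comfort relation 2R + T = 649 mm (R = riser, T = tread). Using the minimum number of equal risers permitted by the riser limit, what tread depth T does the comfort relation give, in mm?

327 mm

⌈4186/166⌉ = 26 risers.
Riser R = 4186 / 26 = 161 mm, within the 166 mm limit.
Tread T = 649 − 2 × 161 = 327 mm (≥ 262 mm).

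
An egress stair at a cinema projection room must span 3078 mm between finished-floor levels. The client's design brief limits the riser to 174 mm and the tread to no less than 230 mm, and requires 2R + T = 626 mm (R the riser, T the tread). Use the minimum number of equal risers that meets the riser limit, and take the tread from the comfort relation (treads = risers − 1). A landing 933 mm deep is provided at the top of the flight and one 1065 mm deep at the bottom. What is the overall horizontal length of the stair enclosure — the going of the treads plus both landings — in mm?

6826 mm

At most 174 each: 3078/174 = 17.69, giving 18 risers.
Each riser is 3078/18 = 171 mm (≤ 174 mm).
Tread T = 626 − 2 × 171 = 284 mm (≥ 230 mm).
Treads = 18 − 1 = 17; going = 17 × 284 = 4828 mm.
Add landings: 4828 + 933 + 1065 = 6826 mm.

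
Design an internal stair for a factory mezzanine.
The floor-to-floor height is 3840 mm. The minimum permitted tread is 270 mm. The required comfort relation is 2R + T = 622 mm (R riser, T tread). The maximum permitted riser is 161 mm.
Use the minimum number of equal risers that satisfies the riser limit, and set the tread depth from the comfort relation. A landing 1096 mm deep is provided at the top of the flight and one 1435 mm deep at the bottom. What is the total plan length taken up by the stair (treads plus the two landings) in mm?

9477 mm

At most 161 each: 3840/161 = 23.85, giving 24 risers.
R = 3840 ÷ 24 = 160 mm.
Tread T = 622 − 2 × 160 = 302 mm (≥ 270 mm).
Going = (24 − 1) × 302 = 6946 mm.
Enclosure = 6946 + 1096 + 1435 = 9477 mm.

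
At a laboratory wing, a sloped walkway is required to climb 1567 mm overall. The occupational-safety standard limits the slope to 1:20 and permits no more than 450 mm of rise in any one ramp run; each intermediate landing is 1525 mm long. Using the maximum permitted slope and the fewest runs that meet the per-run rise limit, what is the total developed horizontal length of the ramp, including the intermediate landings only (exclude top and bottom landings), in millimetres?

35915 mm

1567 / 450 = 3.482 → round up to 4 ramp runs. That means 3 intermediate landings.
Ramp run (horizontal) at 1:20: 1567 × 20 = 31340 mm.
Intermediate landings: 3 × 1525 = 4575 mm.
Developed length = 31340 + 4575 = 35915 mm.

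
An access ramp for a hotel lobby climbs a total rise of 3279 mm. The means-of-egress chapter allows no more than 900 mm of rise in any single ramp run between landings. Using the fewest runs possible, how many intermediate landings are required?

3 intermediate landings

At most 900 each: 3279/900 = 3.64, giving 4 ramp runs.
4 runs are separated by 3 intermediate landings.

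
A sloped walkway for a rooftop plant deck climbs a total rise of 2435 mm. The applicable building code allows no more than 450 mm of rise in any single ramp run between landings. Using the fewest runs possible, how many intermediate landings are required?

2435 / 450 = 5.41, so 6 ramp runs are needed.
6 runs are separated by 5 intermediate landings.

5 intermediate landings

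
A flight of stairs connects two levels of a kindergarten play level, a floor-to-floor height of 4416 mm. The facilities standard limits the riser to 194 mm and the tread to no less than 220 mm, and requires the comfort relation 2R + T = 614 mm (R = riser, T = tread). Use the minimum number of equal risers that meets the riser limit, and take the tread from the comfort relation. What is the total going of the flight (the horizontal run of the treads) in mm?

4416 / 194 = 22.76, so 23 risers are needed.
Each riser is 4416/23 = 192 mm (≤ 194 mm).
From 2R + T = 614: T = 614 − 384 = 230 mm.
23 risers give 22 treads; going = 22 × 230 = 5060 mm.

5060 mm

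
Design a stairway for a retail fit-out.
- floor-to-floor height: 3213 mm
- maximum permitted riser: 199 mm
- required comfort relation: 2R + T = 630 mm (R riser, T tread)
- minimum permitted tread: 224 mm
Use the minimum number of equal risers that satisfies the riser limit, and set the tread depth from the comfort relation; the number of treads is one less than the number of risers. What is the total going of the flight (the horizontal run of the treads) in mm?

At most 199 each: 3213/199 = 16.15, giving 17 risers.
Riser R = 3213 / 17 = 189 mm, within the 199 mm limit.
From 2R + T = 630: T = 630 − 378 = 252 mm.
Treads = 17 − 1 = 16; going = 16 × 252 = 4032 mm.

4032 mm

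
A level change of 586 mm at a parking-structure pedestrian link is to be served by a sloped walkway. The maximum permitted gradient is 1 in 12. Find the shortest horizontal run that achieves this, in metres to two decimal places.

7.03 m

Run = rise × 12 = 586 × 12 = 7032 mm.
7032 mm = 7.03 m.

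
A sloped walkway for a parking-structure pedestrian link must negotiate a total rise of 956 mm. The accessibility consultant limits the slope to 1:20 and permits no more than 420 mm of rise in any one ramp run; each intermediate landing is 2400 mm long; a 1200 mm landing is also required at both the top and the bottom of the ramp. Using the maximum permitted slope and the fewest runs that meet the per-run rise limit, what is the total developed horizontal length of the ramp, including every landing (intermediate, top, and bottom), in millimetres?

26320 mm

956 / 420 = 2.276 → round up to 3 ramp runs. That means 2 intermediate landings.
Horizontal run for 956 mm of rise at 1:20 is 956 × 20 = 19120 mm.
Intermediate landings: 2 × 2400 = 4800 mm.
Top and bottom landings: 2 × 1200 = 2400 mm.
Total = 19120 + 4800 + 2400 = 26320 mm.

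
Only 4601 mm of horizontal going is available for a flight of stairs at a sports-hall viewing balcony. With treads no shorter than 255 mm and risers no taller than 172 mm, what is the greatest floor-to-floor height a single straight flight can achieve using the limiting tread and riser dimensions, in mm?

3268 mm

Treads that fit: ⌊4601 / 255⌋ = 18.
Risers = treads + 1 = 19.
Maximum height = 19 × 172 = 3268 mm.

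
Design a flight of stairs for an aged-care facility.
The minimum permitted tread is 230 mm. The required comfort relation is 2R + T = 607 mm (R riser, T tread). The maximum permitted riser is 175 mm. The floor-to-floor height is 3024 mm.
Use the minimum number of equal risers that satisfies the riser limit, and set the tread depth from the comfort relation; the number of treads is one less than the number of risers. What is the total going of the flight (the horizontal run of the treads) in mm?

⌈3024/175⌉ = 18 risers.
R = 3024 ÷ 18 = 168 mm.
Tread T = 607 − 2 × 168 = 271 mm (≥ 230 mm).
Going = (18 − 1) × 271 = 4607 mm.

4607 mm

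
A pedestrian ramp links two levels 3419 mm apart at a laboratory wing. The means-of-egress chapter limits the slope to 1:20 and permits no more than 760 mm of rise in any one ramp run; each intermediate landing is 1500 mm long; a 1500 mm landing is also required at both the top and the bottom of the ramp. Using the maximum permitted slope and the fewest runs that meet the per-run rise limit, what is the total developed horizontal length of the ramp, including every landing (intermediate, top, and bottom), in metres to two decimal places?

77.38 m

⌈3419/760⌉ = 5 ramp runs. That means 4 intermediate landings.
Horizontal run for 3419 mm of rise at 1:20 is 3419 × 20 = 68380 mm.
Intermediate landings: 4 × 1500 = 6000 mm.
Top and bottom landings: 2 × 1500 = 3000 mm.
Total = 68380 + 6000 + 3000 = 77380 mm.
= 77.38 m.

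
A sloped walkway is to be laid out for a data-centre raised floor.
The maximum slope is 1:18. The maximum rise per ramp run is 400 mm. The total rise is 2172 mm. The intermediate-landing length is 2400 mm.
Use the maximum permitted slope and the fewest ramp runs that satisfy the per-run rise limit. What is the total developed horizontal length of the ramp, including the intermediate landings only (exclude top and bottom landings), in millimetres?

⌈2172/400⌉ = 6 ramp runs. That means 5 intermediate landings.
Ramp run (horizontal) at 1:18: 2172 × 18 = 39096 mm.
Intermediate landings: 5 × 2400 = 12000 mm.
Developed length = 39096 + 12000 = 51096 mm.

51096 mm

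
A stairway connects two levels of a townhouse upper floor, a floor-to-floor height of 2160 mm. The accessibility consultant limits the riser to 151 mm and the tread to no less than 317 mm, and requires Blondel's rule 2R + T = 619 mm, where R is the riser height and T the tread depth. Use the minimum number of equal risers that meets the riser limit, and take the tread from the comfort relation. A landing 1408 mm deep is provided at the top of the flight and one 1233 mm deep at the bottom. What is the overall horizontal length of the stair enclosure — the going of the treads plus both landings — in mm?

2160 / 151 = 14.305 → round up to 15 risers.
R = 2160 ÷ 15 = 144 mm.
From 2R + T = 619: T = 619 − 288 = 331 mm.
Going = (15 − 1) × 331 = 4634 mm.
Enclosure = 4634 + 1408 + 1233 = 7275 mm.

7275 mm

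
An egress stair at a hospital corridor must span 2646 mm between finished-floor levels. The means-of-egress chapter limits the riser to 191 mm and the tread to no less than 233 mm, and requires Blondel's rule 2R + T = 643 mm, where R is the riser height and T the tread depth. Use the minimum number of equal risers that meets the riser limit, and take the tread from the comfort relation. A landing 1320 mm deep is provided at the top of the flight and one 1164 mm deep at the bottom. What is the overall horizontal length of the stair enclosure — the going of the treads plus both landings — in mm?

2646 / 191 = 13.85, so 14 risers are needed.
Each riser is 2646/14 = 189 mm (≤ 191 mm).
From 2R + T = 643: T = 643 − 378 = 265 mm.
Treads = 14 − 1 = 13; going = 13 × 265 = 3445 mm.
Add landings: 3445 + 1320 + 1164 = 5929 mm.

5929 mm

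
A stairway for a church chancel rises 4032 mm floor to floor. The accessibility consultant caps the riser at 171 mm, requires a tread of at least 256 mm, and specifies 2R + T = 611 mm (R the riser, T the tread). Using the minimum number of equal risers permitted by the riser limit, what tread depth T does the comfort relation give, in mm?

275 mm

⌈4032/171⌉ = 24 risers.
Riser R = 4032 / 24 = 168 mm, within the 171 mm limit.
T = 611 − 2·168 = 275 mm, which satisfies the 256 mm minimum.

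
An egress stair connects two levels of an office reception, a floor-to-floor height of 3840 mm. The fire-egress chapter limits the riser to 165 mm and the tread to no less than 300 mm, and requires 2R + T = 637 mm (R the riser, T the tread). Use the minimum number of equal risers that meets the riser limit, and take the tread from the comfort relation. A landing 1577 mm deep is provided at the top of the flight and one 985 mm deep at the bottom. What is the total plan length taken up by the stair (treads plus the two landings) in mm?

9853 mm

⌈3840/165⌉ = 24 risers.
R = 3840 ÷ 24 = 160 mm.
T = 637 − 2·160 = 317 mm, which satisfies the 300 mm minimum.
Going = (24 − 1) × 317 = 7291 mm.
Enclosure = 7291 + 1577 + 985 = 9853 mm.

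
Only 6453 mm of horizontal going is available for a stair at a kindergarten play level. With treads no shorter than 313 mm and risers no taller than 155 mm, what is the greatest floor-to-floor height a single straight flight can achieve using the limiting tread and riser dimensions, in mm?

3255 mm

6453 / 313 = 20.62, so 20 treads fit.
Risers = treads + 1 = 21.
Maximum height = 21 × 155 = 3255 mm.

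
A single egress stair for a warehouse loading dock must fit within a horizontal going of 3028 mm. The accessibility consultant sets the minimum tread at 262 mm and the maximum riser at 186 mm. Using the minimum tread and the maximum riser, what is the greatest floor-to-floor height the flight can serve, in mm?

2232 mm

3028 / 262 = 11.56, so 11 treads fit.
Risers = treads + 1 = 12.
Maximum height = 12 × 186 = 2232 mm.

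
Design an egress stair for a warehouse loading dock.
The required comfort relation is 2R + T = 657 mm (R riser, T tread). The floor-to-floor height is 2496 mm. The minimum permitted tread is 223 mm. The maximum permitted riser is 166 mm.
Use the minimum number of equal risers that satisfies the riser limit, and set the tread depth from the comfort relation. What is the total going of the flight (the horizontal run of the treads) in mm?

5175 mm

At most 166 each: 2496/166 = 15.04, giving 16 risers.
Riser R = 2496 / 16 = 156 mm, within the 166 mm limit.
T = 657 − 2·156 = 345 mm, which satisfies the 223 mm minimum.
16 risers give 15 treads; going = 15 × 345 = 5175 mm.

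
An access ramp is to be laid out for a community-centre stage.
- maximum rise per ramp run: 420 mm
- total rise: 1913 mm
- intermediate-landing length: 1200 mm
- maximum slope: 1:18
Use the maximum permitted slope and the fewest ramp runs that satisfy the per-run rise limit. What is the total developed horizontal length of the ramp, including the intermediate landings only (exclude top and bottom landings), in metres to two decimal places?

39.23 m

1913 / 420 = 4.55, so 5 ramp runs are needed. That means 4 intermediate landings.
Horizontal run for 1913 mm of rise at 1:18 is 1913 × 18 = 34434 mm.
Intermediate landings: 4 × 1200 = 4800 mm.
Developed length = 34434 + 4800 = 39234 mm.
= 39.23 m.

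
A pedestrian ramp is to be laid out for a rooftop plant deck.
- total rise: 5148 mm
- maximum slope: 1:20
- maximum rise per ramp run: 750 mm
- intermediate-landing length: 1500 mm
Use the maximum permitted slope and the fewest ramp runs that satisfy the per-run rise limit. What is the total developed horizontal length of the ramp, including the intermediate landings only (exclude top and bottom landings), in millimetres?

⌈5148/750⌉ = 7 ramp runs. That means 6 intermediate landings.
Horizontal run for 5148 mm of rise at 1:20 is 5148 × 20 = 102960 mm.
Intermediate landings: 6 × 1500 = 9000 mm.
Developed length = 102960 + 9000 = 111960 mm.

111960 mm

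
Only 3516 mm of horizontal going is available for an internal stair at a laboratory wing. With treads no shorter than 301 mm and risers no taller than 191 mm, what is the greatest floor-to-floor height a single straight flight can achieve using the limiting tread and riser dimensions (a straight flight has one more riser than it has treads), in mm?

2292 mm

3516 / 301 = 11.68, so 11 treads fit.
Risers = treads + 1 = 12.
Maximum height = 12 × 191 = 2292 mm.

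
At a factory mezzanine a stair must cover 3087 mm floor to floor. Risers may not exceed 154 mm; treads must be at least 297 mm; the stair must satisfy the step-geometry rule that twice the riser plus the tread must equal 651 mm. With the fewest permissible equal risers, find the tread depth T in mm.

357 mm

3087 / 154 = 20.05, so 21 risers are needed.
R = 3087 ÷ 21 = 147 mm.
From 2R + T = 651: T = 651 − 294 = 357 mm.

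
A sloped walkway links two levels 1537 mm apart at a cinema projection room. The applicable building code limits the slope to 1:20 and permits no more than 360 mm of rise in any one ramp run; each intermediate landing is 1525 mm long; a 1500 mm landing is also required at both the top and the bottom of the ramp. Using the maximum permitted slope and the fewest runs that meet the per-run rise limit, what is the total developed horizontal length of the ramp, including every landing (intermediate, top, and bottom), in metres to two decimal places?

1537 / 360 = 4.269 → round up to 5 ramp runs. That means 4 intermediate landings.
Horizontal run for 1537 mm of rise at 1:20 is 1537 × 20 = 30740 mm.
4 intermediate landings contribute 4 × 1525 = 6100 mm.
Top and bottom landings: 2 × 1500 = 3000 mm.
Total = 30740 + 6100 + 3000 = 39840 mm.
= 39.84 m.

39.84 m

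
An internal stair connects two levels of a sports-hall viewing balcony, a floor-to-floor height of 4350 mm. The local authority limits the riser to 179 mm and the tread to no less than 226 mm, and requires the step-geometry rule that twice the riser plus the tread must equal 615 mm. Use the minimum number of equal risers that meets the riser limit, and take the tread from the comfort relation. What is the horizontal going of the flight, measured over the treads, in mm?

6408 mm

⌈4350/179⌉ = 25 risers.
Each riser is 4350/25 = 174 mm (≤ 179 mm).
Tread T = 615 − 2 × 174 = 267 mm (≥ 226 mm).
25 risers give 24 treads; going = 24 × 267 = 6408 mm.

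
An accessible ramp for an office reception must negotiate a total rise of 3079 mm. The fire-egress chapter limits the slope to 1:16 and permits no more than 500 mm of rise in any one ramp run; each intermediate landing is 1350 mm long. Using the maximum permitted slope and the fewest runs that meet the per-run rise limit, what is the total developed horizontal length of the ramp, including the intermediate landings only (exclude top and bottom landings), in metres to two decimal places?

57.36 m

3079 / 500 = 6.16, so 7 ramp runs are needed. That means 6 intermediate landings.
Horizontal run for 3079 mm of rise at 1:16 is 3079 × 16 = 49264 mm.
Intermediate landings: 6 × 1350 = 8100 mm.
Total developed length = 49264 + 8100 = 57364 mm.
= 57.36 m.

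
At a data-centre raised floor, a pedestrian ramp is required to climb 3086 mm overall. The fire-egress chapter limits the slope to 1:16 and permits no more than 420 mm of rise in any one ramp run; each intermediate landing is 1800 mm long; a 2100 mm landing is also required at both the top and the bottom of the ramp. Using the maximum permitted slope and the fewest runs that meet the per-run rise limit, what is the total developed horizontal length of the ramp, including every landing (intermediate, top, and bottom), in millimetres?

66176 mm

3086 / 420 = 7.348 → round up to 8 ramp runs. That means 7 intermediate landings.
Ramp run (horizontal) at 1:16: 3086 × 16 = 49376 mm.
Intermediate landings: 7 × 1800 = 12600 mm.
Top and bottom landings: 2 × 2100 = 4200 mm.
Total = 49376 + 12600 + 4200 = 66176 mm.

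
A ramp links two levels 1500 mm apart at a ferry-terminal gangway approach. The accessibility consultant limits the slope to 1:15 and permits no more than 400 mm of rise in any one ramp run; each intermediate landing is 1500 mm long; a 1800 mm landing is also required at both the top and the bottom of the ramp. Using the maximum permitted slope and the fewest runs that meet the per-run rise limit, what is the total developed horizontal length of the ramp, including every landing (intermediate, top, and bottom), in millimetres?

⌈1500/400⌉ = 4 ramp runs. That means 3 intermediate landings.
Ramp run (horizontal) at 1:15: 1500 × 15 = 22500 mm.
3 intermediate landings contribute 3 × 1500 = 4500 mm.
Top and bottom landings: 2 × 1800 = 3600 mm.
Total = 22500 + 4500 + 3600 = 30600 mm.

30600 mm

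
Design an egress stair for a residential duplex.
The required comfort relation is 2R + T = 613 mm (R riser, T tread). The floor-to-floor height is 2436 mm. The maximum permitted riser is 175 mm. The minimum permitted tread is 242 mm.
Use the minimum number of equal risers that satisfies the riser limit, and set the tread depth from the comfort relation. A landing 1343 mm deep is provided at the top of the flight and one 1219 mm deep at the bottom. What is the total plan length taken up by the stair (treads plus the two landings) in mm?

6007 mm

⌈2436/175⌉ = 14 risers.
R = 2436 ÷ 14 = 174 mm.
From 2R + T = 613: T = 613 − 348 = 265 mm.
Going = (14 − 1) × 265 = 3445 mm.
Add landings: 3445 + 1343 + 1219 = 6007 mm.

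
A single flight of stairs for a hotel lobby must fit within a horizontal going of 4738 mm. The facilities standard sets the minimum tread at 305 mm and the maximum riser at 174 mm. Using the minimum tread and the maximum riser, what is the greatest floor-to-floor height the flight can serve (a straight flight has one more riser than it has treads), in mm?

2784 mm

4738 / 305 = 15.53, so 15 treads fit.
Risers = treads + 1 = 16.
Maximum height = 16 × 174 = 2784 mm.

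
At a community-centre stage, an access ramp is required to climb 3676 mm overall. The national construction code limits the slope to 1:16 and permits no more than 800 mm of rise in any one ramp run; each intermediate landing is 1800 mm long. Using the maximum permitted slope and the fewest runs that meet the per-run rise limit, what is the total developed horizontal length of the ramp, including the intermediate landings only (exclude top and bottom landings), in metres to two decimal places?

66.02 m

⌈3676/800⌉ = 5 ramp runs. That means 4 intermediate landings.
Horizontal run for 3676 mm of rise at 1:16 is 3676 × 16 = 58816 mm.
4 intermediate landings contribute 4 × 1800 = 7200 mm.
Developed length = 58816 + 7200 = 66016 mm.
= 66.02 m.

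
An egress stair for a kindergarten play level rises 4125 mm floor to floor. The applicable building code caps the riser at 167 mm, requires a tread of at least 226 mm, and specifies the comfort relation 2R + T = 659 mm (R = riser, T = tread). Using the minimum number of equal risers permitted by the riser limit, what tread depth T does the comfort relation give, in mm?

329 mm

4125 / 167 = 24.701 → round up to 25 risers.
R = 4125 ÷ 25 = 165 mm.
T = 659 − 2·165 = 329 mm, which satisfies the 226 mm minimum.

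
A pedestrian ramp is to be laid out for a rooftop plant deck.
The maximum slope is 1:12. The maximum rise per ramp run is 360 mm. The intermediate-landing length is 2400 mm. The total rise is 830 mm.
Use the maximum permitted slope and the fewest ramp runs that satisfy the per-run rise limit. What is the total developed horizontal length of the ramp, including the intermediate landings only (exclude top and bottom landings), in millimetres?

14760 mm

At most 360 each: 830/360 = 2.31, giving 3 ramp runs. That means 2 intermediate landings.
Ramp run (horizontal) at 1:12: 830 × 12 = 9960 mm.
Intermediate landings: 2 × 2400 = 4800 mm.
Total developed length = 9960 + 4800 = 14760 mm.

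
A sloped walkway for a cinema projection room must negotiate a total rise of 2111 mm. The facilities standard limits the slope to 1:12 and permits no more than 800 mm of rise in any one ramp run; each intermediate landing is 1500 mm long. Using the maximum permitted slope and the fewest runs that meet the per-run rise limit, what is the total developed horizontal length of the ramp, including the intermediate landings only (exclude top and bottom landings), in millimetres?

2111 / 800 = 2.639 → round up to 3 ramp runs. That means 2 intermediate landings.
Horizontal run for 2111 mm of rise at 1:12 is 2111 × 12 = 25332 mm.
2 intermediate landings contribute 2 × 1500 = 3000 mm.
Total developed length = 25332 + 3000 = 28332 mm.

28332 mm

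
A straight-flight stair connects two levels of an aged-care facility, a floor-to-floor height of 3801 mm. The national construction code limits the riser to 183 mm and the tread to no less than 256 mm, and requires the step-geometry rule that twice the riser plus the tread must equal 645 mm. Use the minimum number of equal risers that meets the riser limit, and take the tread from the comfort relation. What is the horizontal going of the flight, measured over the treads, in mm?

⌈3801/183⌉ = 21 risers.
Each riser is 3801/21 = 181 mm (≤ 183 mm).
From 2R + T = 645: T = 645 − 362 = 283 mm.
Treads = 21 − 1 = 20; going = 20 × 283 = 5660 mm.

5660 mm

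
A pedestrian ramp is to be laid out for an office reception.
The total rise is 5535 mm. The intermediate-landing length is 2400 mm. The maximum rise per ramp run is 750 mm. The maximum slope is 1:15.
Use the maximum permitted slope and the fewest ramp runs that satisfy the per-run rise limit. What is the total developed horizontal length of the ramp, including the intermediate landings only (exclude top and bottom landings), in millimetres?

5535 / 750 = 7.38, so 8 ramp runs are needed. That means 7 intermediate landings.
Horizontal run for 5535 mm of rise at 1:15 is 5535 × 15 = 83025 mm.
Intermediate landings: 7 × 2400 = 16800 mm.
Developed length = 83025 + 16800 = 99825 mm.

99825 mm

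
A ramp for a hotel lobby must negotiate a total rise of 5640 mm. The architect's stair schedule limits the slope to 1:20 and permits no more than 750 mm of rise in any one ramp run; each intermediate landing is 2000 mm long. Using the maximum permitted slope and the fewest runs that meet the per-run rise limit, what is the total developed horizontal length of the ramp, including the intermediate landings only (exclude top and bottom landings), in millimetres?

126800 mm

5640 / 750 = 7.520 → round up to 8 ramp runs. That means 7 intermediate landings.
Horizontal run for 5640 mm of rise at 1:20 is 5640 × 20 = 112800 mm.
7 intermediate landings contribute 7 × 2000 = 14000 mm.
Developed length = 112800 + 14000 = 126800 mm.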